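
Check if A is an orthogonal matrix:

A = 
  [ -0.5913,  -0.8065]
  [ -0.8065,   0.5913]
Yes

AᵀA = 
  [  1.0001,   0]
  [  0,   1.0001]
≈ I (equal to I up to the 4-dp rounding of the entries)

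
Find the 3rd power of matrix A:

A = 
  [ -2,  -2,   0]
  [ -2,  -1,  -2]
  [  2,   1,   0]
A² = A·A:
A²[1,1] = (-2)(-2) + (-2)(-2) + (0)(2) = 8
A²[1,2] = (-2)(-2) + (-2)(-1) + (0)(1) = 6
A²[1,3] = (-2)(0) + (-2)(-2) + (0)(0) = 4
A²[2,1] = (-2)(-2) + (-1)(-2) + (-2)(2) = 2
A²[2,2] = (-2)(-2) + (-1)(-1) + (-2)(1) = 3
A²[2,3] = (-2)(0) + (-1)(-2) + (-2)(0) = 2
A²[3,1] = (2)(-2) + (1)(-2) + (0)(2) = -6
A²[3,2] = (2)(-2) + (1)(-1) + (0)(1) = -5
A²[3,3] = (2)(0) + (1)(-2) + (0)(0) = -2
A² = 
  [  8,   6,   4]
  [  2,   3,   2]
  [ -6,  -5,  -2]

A^3 = A^2·A:
A^3[1,1] = (8)(-2) + (6)(-2) + (4)(2) = -20
A^3[1,2] = (8)(-2) + (6)(-1) + (4)(1) = -18
A^3[1,3] = (8)(0) + (6)(-2) + (4)(0) = -12
A^3[2,1] = (2)(-2) + (3)(-2) + (2)(2) = -6
A^3[2,2] = (2)(-2) + (3)(-1) + (2)(1) = -5
A^3[2,3] = (2)(0) + (3)(-2) + (2)(0) = -6
A^3[3,1] = (-6)(-2) + (-5)(-2) + (-2)(2) = 18
A^3[3,2] = (-6)(-2) + (-5)(-1) + (-2)(1) = 15
A^3[3,3] = (-6)(0) + (-5)(-2) + (-2)(0) = 10
A^3 = 
  [-20, -18, -12]
  [ -6,  -5,  -6]
  [ 18,  15,  10]

Therefore
A^3 = 
  [-20, -18, -12]
  [ -6,  -5,  -6]
  [ 18,  15,  10]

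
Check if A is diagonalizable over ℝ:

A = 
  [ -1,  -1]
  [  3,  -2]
No

tr(A) = -3, det(A) = 5
Characteristic polynomial: λ² - tr(A)λ + det(A) = λ² + 3λ + 5
λ² + 3λ + 5 = 0  ⇒  λ = (-3 ± √((3)² - 4·(5)))/2 = (-3 ± √(-11))/2
  = (-3 + i√11)/2,  (-3 - i√11)/2
Eigenvalues: (-3 + i√11)/2, (-3 - i√11)/2  (≈ -1.5 + 1.658i, -1.5 - 1.658i)
Has complex eigenvalues (not diagonalizable over ℝ).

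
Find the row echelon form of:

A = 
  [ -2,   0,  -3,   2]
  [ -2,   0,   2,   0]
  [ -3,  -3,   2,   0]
Row operations:
R2 → R2 - (1)·R1
R3 → R3 - (3/2)·R1
Swap R2 ↔ R3

Resulting echelon form:
REF = 
  [  -2,    0,   -3,    2]
  [   0,   -3, 13/2,   -3]
  [   0,    0,    5,   -2]

Rank = 3 (number of non-zero pivot rows).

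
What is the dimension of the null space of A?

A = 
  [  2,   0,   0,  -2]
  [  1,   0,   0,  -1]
nullity(A) = 3

Row reduce:
R2 → R2 - (1/2)·R1
REF = 
  [  2,   0,   0,  -2]
  [  0,   0,   0,   0]
Pivot columns: 1 → 1 pivot.
rank(A) = 1, so nullity(A) = 4 - 1 = 3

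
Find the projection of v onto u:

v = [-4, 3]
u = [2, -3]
proj_u(v) = [-34/13, 51/13]

v·u = (-4)(2) + (3)(-3) = -17
u·u = (2)² + (-3)² = 13
proj_u(v) = (v·u / u·u) × u = (-17/13) × u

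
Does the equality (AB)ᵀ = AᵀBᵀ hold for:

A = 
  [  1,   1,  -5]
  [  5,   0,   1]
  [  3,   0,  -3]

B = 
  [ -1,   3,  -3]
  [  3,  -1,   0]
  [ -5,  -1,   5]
No

(AB)ᵀ = 
  [ 27, -10,  12]
  [  7,  14,  12]
  [-28, -10, -24]

AᵀBᵀ = 
  [  5,  -2,   5]
  [ -1,   3,  -5]
  [ 17, -16,   9]

The two matrices differ, so (AB)ᵀ ≠ AᵀBᵀ in general. The correct identity is (AB)ᵀ = BᵀAᵀ.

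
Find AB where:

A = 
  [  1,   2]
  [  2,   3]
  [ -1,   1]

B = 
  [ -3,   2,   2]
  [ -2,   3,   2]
AB = 
  [ -7,   8,   6]
  [-12,  13,  10]
  [  1,   1,   0]

A is 3×2 and B is 2×3, so AB is 3×3. Each entry is (row of A)·(column of B):
AB[1,1] = (1)(-3) + (2)(-2) = -7
AB[1,2] = (1)(2) + (2)(3) = 8
AB[1,3] = (1)(2) + (2)(2) = 6
AB[2,1] = (2)(-3) + (3)(-2) = -12
AB[2,2] = (2)(2) + (3)(3) = 13
AB[2,3] = (2)(2) + (3)(2) = 10
AB[3,1] = (-1)(-3) + (1)(-2) = 1
AB[3,2] = (-1)(2) + (1)(3) = 1
AB[3,3] = (-1)(2) + (1)(2) = 0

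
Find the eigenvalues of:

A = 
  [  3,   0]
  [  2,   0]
λ = 3, 0

tr(A) = 3, det(A) = 0
Characteristic polynomial: λ² - tr(A)λ + det(A) = λ² - 3λ
λ² - 3λ = λ(λ - 3)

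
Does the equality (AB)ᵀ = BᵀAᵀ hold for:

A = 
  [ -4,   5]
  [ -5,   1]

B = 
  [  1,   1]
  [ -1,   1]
Yes

(AB)ᵀ = 
  [ -9,  -6]
  [  1,  -4]

BᵀAᵀ = 
  [ -9,  -6]
  [  1,  -4]

Both sides are equal — this is the standard identity (AB)ᵀ = BᵀAᵀ, which holds for all A, B.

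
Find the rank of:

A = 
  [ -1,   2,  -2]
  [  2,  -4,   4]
Row reduce:
R2 → R2 + (2)·R1
REF = 
  [ -1,   2,  -2]
  [  0,   0,   0]
Pivot columns: 1 → 1 pivot.

rank(A) = 1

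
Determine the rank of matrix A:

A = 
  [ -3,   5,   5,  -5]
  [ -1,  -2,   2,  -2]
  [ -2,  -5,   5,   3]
rank(A) = 3

Row reduce:
R2 → R2 - (1/3)·R1
R3 → R3 - (2/3)·R1
R3 → R3 - (25/11)·R2
REF = 
  [   -3,     5,     5,    -5]
  [    0, -11/3,   1/3,  -1/3]
  [    0,     0, 10/11, 78/11]
Pivot columns: 1, 2, 3 → 3 pivots.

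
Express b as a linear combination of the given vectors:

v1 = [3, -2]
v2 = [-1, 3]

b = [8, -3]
c1 = 3, c2 = 1

b = 3·v1 + 1·v2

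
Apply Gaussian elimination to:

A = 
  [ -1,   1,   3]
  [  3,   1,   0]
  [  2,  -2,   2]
Row operations:
R2 → R2 + (3)·R1
R3 → R3 + (2)·R1

Resulting echelon form:
REF = 
  [ -1,   1,   3]
  [  0,   4,   9]
  [  0,   0,   8]

Rank = 3 (number of non-zero pivot rows).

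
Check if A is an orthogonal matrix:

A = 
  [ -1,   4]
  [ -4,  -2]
No

AᵀA = 
  [ 17,   4]
  [  4,  20]
≠ I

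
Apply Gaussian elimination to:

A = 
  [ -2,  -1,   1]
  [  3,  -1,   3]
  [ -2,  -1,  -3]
Row operations:
R2 → R2 + (3/2)·R1
R3 → R3 - (1)·R1

Resulting echelon form:
REF = 
  [  -2,   -1,    1]
  [   0, -5/2,  9/2]
  [   0,    0,   -4]

Rank = 3 (number of non-zero pivot rows).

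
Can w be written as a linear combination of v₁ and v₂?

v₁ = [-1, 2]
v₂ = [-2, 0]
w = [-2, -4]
Yes

Form the augmented matrix and row-reduce:
[v₁|v₂|w] = 
  [ -1,  -2,  -2]
  [  2,   0,  -4]
R2 → R2 + (2)·R1
REF = 
  [ -1,  -2,  -2]
  [  0,  -4,  -8]

No row of the form [0 0 | nonzero], so the system is consistent. Back-substitution gives c₁ = -2, c₂ = 2: w = (-2)·v₁ + (2)·v₂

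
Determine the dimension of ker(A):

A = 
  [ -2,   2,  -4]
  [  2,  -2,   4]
nullity(A) = 2

Row reduce:
R2 → R2 + (1)·R1
REF = 
  [ -2,   2,  -4]
  [  0,   0,   0]
Pivot columns: 1 → 1 pivot.
rank(A) = 1, so nullity(A) = 3 - 1 = 2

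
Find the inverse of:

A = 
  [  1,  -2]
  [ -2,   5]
det(A) = (1)(5) - (-2)(-2) = 1
For a 2×2 matrix, A⁻¹ = (1/det(A)) · [[d, -b], [-c, a]]
    = (1) · [[5, 2], [2, 1]]

A⁻¹ = 
  [  5,   2]
  [  2,   1]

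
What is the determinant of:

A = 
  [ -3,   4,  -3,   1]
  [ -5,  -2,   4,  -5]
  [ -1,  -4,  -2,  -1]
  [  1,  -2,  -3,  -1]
364

Cofactor expansion along row 1: det(A) = a₁₁M₁₁ - a₁₂M₁₂ + a₁₃M₁₃ - a₁₄M₁₄

M₁₁ = det[[-2, 4, -5]; [-4, -2, -1]; [-2, -3, -1]]
  = (-2)·((-2)(-1) - (-1)(-3)) - (4)·((-4)(-1) - (-1)(-2)) + (-5)·((-4)(-3) - (-2)(-2))
  = (-2)(-1) - (4)(2) + (-5)(8)
  = -46
M₁₂ = det[[-5, 4, -5]; [-1, -2, -1]; [1, -3, -1]]
  = (-5)·((-2)(-1) - (-1)(-3)) - (4)·((-1)(-1) - (-1)(1)) + (-5)·((-1)(-3) - (-2)(1))
  = (-5)(-1) - (4)(2) + (-5)(5)
  = -28
M₁₃ = det[[-5, -2, -5]; [-1, -4, -1]; [1, -2, -1]]
  = (-5)·((-4)(-1) - (-1)(-2)) - (-2)·((-1)(-1) - (-1)(1)) + (-5)·((-1)(-2) - (-4)(1))
  = (-5)(2) - (-2)(2) + (-5)(6)
  = -36
M₁₄ = det[[-5, -2, 4]; [-1, -4, -2]; [1, -2, -3]]
  = (-5)·((-4)(-3) - (-2)(-2)) - (-2)·((-1)(-3) - (-2)(1)) + (4)·((-1)(-2) - (-4)(1))
  = (-5)(8) - (-2)(5) + (4)(6)
  = -6

det(A) = (-3)(-46) - (4)(-28) + (-3)(-36) - (1)(-6) = 364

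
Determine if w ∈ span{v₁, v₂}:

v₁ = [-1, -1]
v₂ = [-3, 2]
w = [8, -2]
Yes

Form the augmented matrix and row-reduce:
[v₁|v₂|w] = 
  [ -1,  -3,   8]
  [ -1,   2,  -2]
R2 → R2 - (1)·R1
REF = 
  [ -1,  -3,   8]
  [  0,   5, -10]

No row of the form [0 0 | nonzero], so the system is consistent. Back-substitution gives c₁ = -2, c₂ = -2: w = (-2)·v₁ + (-2)·v₂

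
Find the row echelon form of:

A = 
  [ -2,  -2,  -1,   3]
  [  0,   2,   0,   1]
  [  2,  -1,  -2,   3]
Row operations:
R3 → R3 + (1)·R1
R3 → R3 + (3/2)·R2

Resulting echelon form:
REF = 
  [  -2,   -2,   -1,    3]
  [   0,    2,    0,    1]
  [   0,    0,   -3, 15/2]

Rank = 3 (number of non-zero pivot rows).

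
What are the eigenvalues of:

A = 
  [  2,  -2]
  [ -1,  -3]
tr(A) = -1, det(A) = -8
Characteristic polynomial: λ² - tr(A)λ + det(A) = λ² + λ - 8
λ² + λ - 8 = 0  ⇒  λ = (-1 ± √((1)² - 4·(-8)))/2 = (-1 ± √(33))/2
  = (-1 + √33)/2,  (-1 - √33)/2

λ = (-1 + √33)/2, (-1 - √33)/2  (≈ 2.372, -3.372)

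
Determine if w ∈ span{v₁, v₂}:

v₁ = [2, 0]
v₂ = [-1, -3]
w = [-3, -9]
Yes

Form the augmented matrix and row-reduce:
[v₁|v₂|w] = 
  [  2,  -1,  -3]
  [  0,  -3,  -9]
(already in echelon form — no row operations needed)

No row of the form [0 0 | nonzero], so the system is consistent. Back-substitution gives c₁ = 0, c₂ = 3: w = (0)·v₁ + (3)·v₂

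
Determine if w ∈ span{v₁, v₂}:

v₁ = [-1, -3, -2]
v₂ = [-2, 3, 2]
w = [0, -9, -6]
Yes

Form the augmented matrix and row-reduce:
[v₁|v₂|w] = 
  [ -1,  -2,   0]
  [ -3,   3,  -9]
  [ -2,   2,  -6]
R2 → R2 - (3)·R1
R3 → R3 - (2)·R1
R3 → R3 - (2/3)·R2
REF = 
  [ -1,  -2,   0]
  [  0,   9,  -9]
  [  0,   0,   0]

No row of the form [0 0 | nonzero], so the system is consistent. Back-substitution gives c₁ = 2, c₂ = -1: w = (2)·v₁ + (-1)·v₂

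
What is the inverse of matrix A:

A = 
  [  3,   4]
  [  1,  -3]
det(A) = (3)(-3) - (4)(1) = -13
For a 2×2 matrix, A⁻¹ = (1/det(A)) · [[d, -b], [-c, a]]
    = (-1/13) · [[-3, -4], [-1, 3]]

A⁻¹ = 
  [ 3/13,  4/13]
  [ 1/13, -3/13]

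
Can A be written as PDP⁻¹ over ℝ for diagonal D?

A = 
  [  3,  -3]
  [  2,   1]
No

tr(A) = 4, det(A) = 9
Characteristic polynomial: λ² - tr(A)λ + det(A) = λ² - 4λ + 9
λ² - 4λ + 9 = 0  ⇒  λ = (4 ± √((-4)² - 4·(9)))/2 = (4 ± √(-20))/2
  = 2 + i√5,  2 - i√5
Eigenvalues: 2 + i√5, 2 - i√5  (≈ 2 + 2.236i, 2 - 2.236i)
Has complex eigenvalues (not diagonalizable over ℝ).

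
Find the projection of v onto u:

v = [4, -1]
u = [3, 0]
v·u = (4)(3) + (-1)(0) = 12
u·u = (3)² + (0)² = 9
proj_u(v) = (v·u / u·u) × u = (12/9) × u = (4/3) × u

proj_u(v) = [4, 0]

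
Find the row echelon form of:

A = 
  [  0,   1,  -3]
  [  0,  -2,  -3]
Row operations:
R2 → R2 + (2)·R1

Resulting echelon form:
REF = 
  [  0,   1,  -3]
  [  0,   0,  -9]

Rank = 2 (number of non-zero pivot rows).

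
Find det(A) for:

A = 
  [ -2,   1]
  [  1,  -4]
For a 2×2 matrix, det = ad - bc = (-2)(-4) - (1)(1) = 7

det(A) = 7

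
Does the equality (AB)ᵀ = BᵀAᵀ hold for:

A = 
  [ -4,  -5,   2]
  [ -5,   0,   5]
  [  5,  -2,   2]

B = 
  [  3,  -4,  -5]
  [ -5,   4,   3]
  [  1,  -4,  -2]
Yes

(AB)ᵀ = 
  [ 15, -10,  27]
  [-12,   0, -36]
  [  1,  15, -35]

BᵀAᵀ = 
  [ 15, -10,  27]
  [-12,   0, -36]
  [  1,  15, -35]

Both sides are equal — this is the standard identity (AB)ᵀ = BᵀAᵀ, which holds for all A, B.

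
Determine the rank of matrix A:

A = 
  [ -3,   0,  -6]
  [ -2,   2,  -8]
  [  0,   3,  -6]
Row reduce:
R2 → R2 - (2/3)·R1
R3 → R3 - (3/2)·R2
REF = 
  [ -3,   0,  -6]
  [  0,   2,  -4]
  [  0,   0,   0]
Pivot columns: 1, 2 → 2 pivots.

rank(A) = 2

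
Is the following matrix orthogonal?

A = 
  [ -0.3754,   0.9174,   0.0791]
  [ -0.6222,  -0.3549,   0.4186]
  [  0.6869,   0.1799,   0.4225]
No

AᵀA = 
  [  0.9999,   0,   0.0001]
  [  0,   0.9999,   0]
  [  0.0001,   0,   0.3600]
≠ I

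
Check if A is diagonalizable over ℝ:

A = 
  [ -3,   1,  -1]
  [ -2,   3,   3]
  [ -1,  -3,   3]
No

Characteristic polynomial: det(λI - A) = λ³ - 3λ² + λ + 60
By the rational root theorem any rational root is an integer dividing 60; none of those is a root, so p(λ) has no rational roots and hence (being an irreducible cubic) no repeated roots.
Discriminant of the cubic: Δ = -93955
Δ < 0 ⇒ one real eigenvalue and a complex-conjugate pair: λ ≈ 3.032 + 3.223i, 3.032 - 3.223i, -3.064
Has complex eigenvalues (not diagonalizable over ℝ).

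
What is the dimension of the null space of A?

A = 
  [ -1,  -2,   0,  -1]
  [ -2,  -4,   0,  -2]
nullity(A) = 3

Row reduce:
R2 → R2 - (2)·R1
REF = 
  [ -1,  -2,   0,  -1]
  [  0,   0,   0,   0]
Pivot columns: 1 → 1 pivot.
rank(A) = 1, so nullity(A) = 4 - 1 = 3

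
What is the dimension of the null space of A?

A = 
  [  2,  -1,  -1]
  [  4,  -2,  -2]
nullity(A) = 2

Row reduce:
R2 → R2 - (2)·R1
REF = 
  [  2,  -1,  -1]
  [  0,   0,   0]
Pivot columns: 1 → 1 pivot.
rank(A) = 1, so nullity(A) = 3 - 1 = 2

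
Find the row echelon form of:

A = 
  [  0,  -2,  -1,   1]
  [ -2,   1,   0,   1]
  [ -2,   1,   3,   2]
Row operations:
Swap R1 ↔ R2
R3 → R3 - (1)·R1

Resulting echelon form:
REF = 
  [ -2,   1,   0,   1]
  [  0,  -2,  -1,   1]
  [  0,   0,   3,   1]

Rank = 3 (number of non-zero pivot rows).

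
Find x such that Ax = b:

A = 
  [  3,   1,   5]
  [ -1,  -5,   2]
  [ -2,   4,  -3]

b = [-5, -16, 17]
x = [-1, 3, -1]

Row reduce the augmented matrix [A|b]:
R2 → R2 + (1/3)·R1
R3 → R3 + (2/3)·R1
R3 → R3 + (1)·R2
REF = 
  [    3,     1,     5,    -5]
  [    0, -14/3,  11/3, -53/3]
  [    0,     0,     4,    -4]

Back-substitution:
x₃ = (-4) / 4 = -1
x₂ = (-53/3 - (11/3)(-1)) / (-14/3) = 3
x₁ = (-5 - (1)(3) - (5)(-1)) / 3 = -1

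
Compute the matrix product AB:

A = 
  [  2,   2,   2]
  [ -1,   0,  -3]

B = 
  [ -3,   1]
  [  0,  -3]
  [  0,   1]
A is 2×3 and B is 3×2, so AB is 2×2. Each entry is (row of A)·(column of B):
AB[1,1] = (2)(-3) + (2)(0) + (2)(0) = -6
AB[1,2] = (2)(1) + (2)(-3) + (2)(1) = -2
AB[2,1] = (-1)(-3) + (0)(0) + (-3)(0) = 3
AB[2,2] = (-1)(1) + (0)(-3) + (-3)(1) = -4

AB = 
  [ -6,  -2]
  [  3,  -4]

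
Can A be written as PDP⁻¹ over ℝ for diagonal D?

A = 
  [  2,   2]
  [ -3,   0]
No

tr(A) = 2, det(A) = 6
Characteristic polynomial: λ² - tr(A)λ + det(A) = λ² - 2λ + 6
λ² - 2λ + 6 = 0  ⇒  λ = (2 ± √((-2)² - 4·(6)))/2 = (2 ± √(-20))/2
  = 1 + i√5,  1 - i√5
Eigenvalues: 1 + i√5, 1 - i√5  (≈ 1 + 2.236i, 1 - 2.236i)
Has complex eigenvalues (not diagonalizable over ℝ).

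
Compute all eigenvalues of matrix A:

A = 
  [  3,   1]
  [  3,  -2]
tr(A) = 1, det(A) = -9
Characteristic polynomial: λ² - tr(A)λ + det(A) = λ² - λ - 9
λ² - λ - 9 = 0  ⇒  λ = (1 ± √((-1)² - 4·(-9)))/2 = (1 ± √(37))/2
  = (1 + √37)/2,  (1 - √37)/2

λ = (1 + √37)/2, (1 - √37)/2  (≈ 3.541, -2.541)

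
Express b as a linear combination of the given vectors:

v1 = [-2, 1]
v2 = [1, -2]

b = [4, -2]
c1 = -2, c2 = 0

b = -2·v1 + 0·v2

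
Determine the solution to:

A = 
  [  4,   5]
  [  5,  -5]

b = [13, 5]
x = [2, 1]

Row reduce the augmented matrix [A|b]:
R2 → R2 - (5/4)·R1
REF = 
  [    4,     5,    13]
  [    0, -45/4, -45/4]

Back-substitution:
x₂ = (-45/4) / (-45/4) = 1
x₁ = (13 - (5)(1)) / 4 = 2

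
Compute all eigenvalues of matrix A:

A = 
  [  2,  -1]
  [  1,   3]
λ = (5 + i√3)/2, (5 - i√3)/2  (≈ 2.5 + 0.866i, 2.5 - 0.866i)

tr(A) = 5, det(A) = 7
Characteristic polynomial: λ² - tr(A)λ + det(A) = λ² - 5λ + 7
λ² - 5λ + 7 = 0  ⇒  λ = (5 ± √((-5)² - 4·(7)))/2 = (5 ± √(-3))/2
  = (5 + i√3)/2,  (5 - i√3)/2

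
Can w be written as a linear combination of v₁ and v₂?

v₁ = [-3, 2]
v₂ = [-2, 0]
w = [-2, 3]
Yes

Form the augmented matrix and row-reduce:
[v₁|v₂|w] = 
  [ -3,  -2,  -2]
  [  2,   0,   3]
R2 → R2 + (2/3)·R1
REF = 
  [  -3,   -2,   -2]
  [   0, -4/3,  5/3]

No row of the form [0 0 | nonzero], so the system is consistent. Back-substitution gives c₁ = 3/2, c₂ = -5/4: w = (3/2)·v₁ + (-5/4)·v₂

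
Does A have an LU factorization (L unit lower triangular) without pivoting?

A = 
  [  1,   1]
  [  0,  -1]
Yes.
A[1,1] = 1 ≠ 0, so Gaussian elimination proceeds without a row swap: multiplier ℓ₂₁ = (0)/(1) = 0, and U[2,2] = -1 - (0)(1) = -1.
L = 
  [  1,   0]
  [  0,   1]
U = 
  [  1,   1]
  [  0,  -1]
Check row 2 of LU: [(0)(1), (0)(1) + (-1)] = [0, -1] = row 2 of A ✓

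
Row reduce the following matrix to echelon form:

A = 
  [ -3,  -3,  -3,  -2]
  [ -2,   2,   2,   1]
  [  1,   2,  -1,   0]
Row operations:
R2 → R2 - (2/3)·R1
R3 → R3 + (1/3)·R1
R3 → R3 - (1/4)·R2

Resulting echelon form:
REF = 
  [  -3,   -3,   -3,   -2]
  [   0,    4,    4,  7/3]
  [   0,    0,   -3, -5/4]

Rank = 3 (number of non-zero pivot rows).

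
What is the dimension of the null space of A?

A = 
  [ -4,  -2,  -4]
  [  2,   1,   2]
nullity(A) = 2

Row reduce:
R2 → R2 + (1/2)·R1
REF = 
  [ -4,  -2,  -4]
  [  0,   0,   0]
Pivot columns: 1 → 1 pivot.
rank(A) = 1, so nullity(A) = 3 - 1 = 2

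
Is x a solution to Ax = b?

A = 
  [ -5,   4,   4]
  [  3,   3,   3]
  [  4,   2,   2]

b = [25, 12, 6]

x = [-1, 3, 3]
No

Ax = [29, 15, 8] ≠ b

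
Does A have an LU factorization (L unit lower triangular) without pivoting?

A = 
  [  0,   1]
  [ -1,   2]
No.
A[1,1] = 0 but A[2,1] = -1 ≠ 0. Any LU with L unit lower triangular has (LU)[1,1] = U[1,1] and (LU)[2,1] = L[2,1]·U[1,1]; matching A forces U[1,1] = 0, which then forces (LU)[2,1] = 0 ≠ -1. A row swap (pivoting) is required.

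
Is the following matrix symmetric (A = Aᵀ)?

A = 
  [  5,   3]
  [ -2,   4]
No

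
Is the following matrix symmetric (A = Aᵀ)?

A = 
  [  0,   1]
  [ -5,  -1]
No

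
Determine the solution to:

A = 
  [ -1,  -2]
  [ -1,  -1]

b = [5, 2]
Row reduce the augmented matrix [A|b]:
R2 → R2 - (1)·R1
REF = 
  [ -1,  -2,   5]
  [  0,   1,  -3]

Back-substitution:
x₂ = (-3) / 1 = -3
x₁ = (5 - (-2)(-3)) / (-1) = 1

x = [1, -3]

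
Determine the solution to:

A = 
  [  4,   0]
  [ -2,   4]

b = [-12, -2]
x = [-3, -2]

Row reduce the augmented matrix [A|b]:
R2 → R2 + (1/2)·R1
REF = 
  [  4,   0, -12]
  [  0,   4,  -8]

Back-substitution:
x₂ = (-8) / 4 = -2
x₁ = (-12 - (0)(-2)) / 4 = -3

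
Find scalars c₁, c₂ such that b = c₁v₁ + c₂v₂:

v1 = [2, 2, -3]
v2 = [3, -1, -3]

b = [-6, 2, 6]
c1 = 0, c2 = -2

b = 0·v1 + -2·v2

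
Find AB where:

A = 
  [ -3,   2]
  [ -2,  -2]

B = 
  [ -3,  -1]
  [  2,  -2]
A is 2×2 and B is 2×2, so AB is 2×2. Each entry is (row of A)·(column of B):
AB[1,1] = (-3)(-3) + (2)(2) = 13
AB[1,2] = (-3)(-1) + (2)(-2) = -1
AB[2,1] = (-2)(-3) + (-2)(2) = 2
AB[2,2] = (-2)(-1) + (-2)(-2) = 6

AB = 
  [ 13,  -1]
  [  2,   6]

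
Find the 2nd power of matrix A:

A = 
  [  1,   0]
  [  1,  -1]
A² = A·A:
A²[1,1] = (1)(1) + (0)(1) = 1
A²[1,2] = (1)(0) + (0)(-1) = 0
A²[2,1] = (1)(1) + (-1)(1) = 0
A²[2,2] = (1)(0) + (-1)(-1) = 1
A² = 
  [  1,   0]
  [  0,   1]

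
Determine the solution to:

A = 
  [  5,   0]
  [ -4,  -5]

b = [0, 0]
Row reduce the augmented matrix [A|b]:
R2 → R2 + (4/5)·R1
REF = 
  [  5,   0,   0]
  [  0,  -5,   0]

Back-substitution:
x₂ = 0 / (-5) = 0
x₁ = (0 - (0)(0)) / 5 = 0

x = [0, 0]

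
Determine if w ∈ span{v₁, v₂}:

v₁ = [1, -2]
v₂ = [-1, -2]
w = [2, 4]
Yes

Form the augmented matrix and row-reduce:
[v₁|v₂|w] = 
  [  1,  -1,   2]
  [ -2,  -2,   4]
R2 → R2 + (2)·R1
REF = 
  [  1,  -1,   2]
  [  0,  -4,   8]

No row of the form [0 0 | nonzero], so the system is consistent. Back-substitution gives c₁ = 0, c₂ = -2: w = (0)·v₁ + (-2)·v₂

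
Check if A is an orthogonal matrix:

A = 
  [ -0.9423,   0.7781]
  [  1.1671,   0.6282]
No

AᵀA = 
  [  2.2501,   0]
  [  0,   1.0001]
≠ I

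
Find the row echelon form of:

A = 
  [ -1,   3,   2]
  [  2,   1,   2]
Row operations:
R2 → R2 + (2)·R1

Resulting echelon form:
REF = 
  [ -1,   3,   2]
  [  0,   7,   6]

Rank = 2 (number of non-zero pivot rows).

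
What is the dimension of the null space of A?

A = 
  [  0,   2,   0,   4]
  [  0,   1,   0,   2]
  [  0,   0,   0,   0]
nullity(A) = 3

Row reduce:
R2 → R2 - (1/2)·R1
REF = 
  [  0,   2,   0,   4]
  [  0,   0,   0,   0]
  [  0,   0,   0,   0]
Pivot columns: 2 → 1 pivot.
rank(A) = 1, so nullity(A) = 4 - 1 = 3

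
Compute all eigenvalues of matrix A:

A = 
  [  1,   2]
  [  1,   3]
λ = 2 + √3, 2 - √3  (≈ 3.732, 0.2679)

tr(A) = 4, det(A) = 1
Characteristic polynomial: λ² - tr(A)λ + det(A) = λ² - 4λ + 1
λ² - 4λ + 1 = 0  ⇒  λ = (4 ± √((-4)² - 4·(1)))/2 = (4 ± √(12))/2
  = 2 + √3,  2 - √3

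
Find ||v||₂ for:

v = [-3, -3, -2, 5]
6.856

||v||₂ = √((-3)² + (-3)² + (-2)² + (5)²) = √47 = 6.856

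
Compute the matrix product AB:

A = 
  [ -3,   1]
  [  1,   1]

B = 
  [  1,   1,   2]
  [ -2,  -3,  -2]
AB = 
  [ -5,  -6,  -8]
  [ -1,  -2,   0]

A is 2×2 and B is 2×3, so AB is 2×3. Each entry is (row of A)·(column of B):
AB[1,1] = (-3)(1) + (1)(-2) = -5
AB[1,2] = (-3)(1) + (1)(-3) = -6
AB[1,3] = (-3)(2) + (1)(-2) = -8
AB[2,1] = (1)(1) + (1)(-2) = -1
AB[2,2] = (1)(1) + (1)(-3) = -2
AB[2,3] = (1)(2) + (1)(-2) = 0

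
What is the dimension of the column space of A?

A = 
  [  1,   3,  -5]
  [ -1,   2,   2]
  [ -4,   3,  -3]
dim(Col(A)) = 3

Row reduce:
R2 → R2 + (1)·R1
R3 → R3 + (4)·R1
R3 → R3 - (3)·R2
REF = 
  [  1,   3,  -5]
  [  0,   5,  -3]
  [  0,   0, -14]
Pivot columns: 1, 2, 3 → 3 pivots.
dim(Col(A)) = number of pivot columns = 3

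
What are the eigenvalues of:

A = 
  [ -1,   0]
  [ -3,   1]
λ = 1, -1

tr(A) = 0, det(A) = -1
Characteristic polynomial: λ² - tr(A)λ + det(A) = λ² - 1
λ² - 1 = (λ + 1)(λ - 1)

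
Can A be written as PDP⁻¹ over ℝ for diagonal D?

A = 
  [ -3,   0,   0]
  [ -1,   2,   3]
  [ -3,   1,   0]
Yes

Characteristic polynomial: det(λI - A) = λ³ + λ² - 9λ - 9
Testing integer divisors of the constant term: p(-1) = 0, so (λ + 1) is a factor:
p(λ) = (λ + 1)(λ² - 9)
λ² - 9 = (λ + 3)(λ - 3)
Eigenvalues: -1, 3, -3
λ=-3: alg. mult. = 1, geom. mult. = 3 - rank(A - (-3)I) = 3 - 2 = 1
λ=-1: alg. mult. = 1, geom. mult. = 3 - rank(A - (-1)I) = 3 - 2 = 1
λ=3: alg. mult. = 1, geom. mult. = 3 - rank(A - (3)I) = 3 - 2 = 1
Sum of geometric multiplicities equals n, so A has n independent eigenvectors.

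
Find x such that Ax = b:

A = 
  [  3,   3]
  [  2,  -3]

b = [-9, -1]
x = [-2, -1]

Row reduce the augmented matrix [A|b]:
R2 → R2 - (2/3)·R1
REF = 
  [  3,   3,  -9]
  [  0,  -5,   5]

Back-substitution:
x₂ = 5 / (-5) = -1
x₁ = (-9 - (3)(-1)) / 3 = -2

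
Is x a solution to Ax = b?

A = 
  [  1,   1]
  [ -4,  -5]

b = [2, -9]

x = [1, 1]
Yes

Ax = [2, -9] = b ✓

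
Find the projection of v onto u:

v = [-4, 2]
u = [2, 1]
v·u = (-4)(2) + (2)(1) = -6
u·u = (2)² + (1)² = 5
proj_u(v) = (v·u / u·u) × u = (-6/5) × u

proj_u(v) = [-12/5, -6/5]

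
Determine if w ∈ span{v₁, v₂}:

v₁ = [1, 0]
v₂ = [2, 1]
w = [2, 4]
Yes

Form the augmented matrix and row-reduce:
[v₁|v₂|w] = 
  [  1,   2,   2]
  [  0,   1,   4]
(already in echelon form — no row operations needed)

No row of the form [0 0 | nonzero], so the system is consistent. Back-substitution gives c₁ = -6, c₂ = 4: w = (-6)·v₁ + (4)·v₂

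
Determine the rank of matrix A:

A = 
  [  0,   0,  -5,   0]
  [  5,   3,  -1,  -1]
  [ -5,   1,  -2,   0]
rank(A) = 3

Row reduce:
Swap R1 ↔ R2
R3 → R3 + (1)·R1
Swap R2 ↔ R3
REF = 
  [  5,   3,  -1,  -1]
  [  0,   4,  -3,  -1]
  [  0,   0,  -5,   0]
Pivot columns: 1, 2, 3 → 3 pivots.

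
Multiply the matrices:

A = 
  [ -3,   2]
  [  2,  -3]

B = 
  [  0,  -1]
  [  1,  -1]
AB = 
  [  2,   1]
  [ -3,   1]

A is 2×2 and B is 2×2, so AB is 2×2. Each entry is (row of A)·(column of B):
AB[1,1] = (-3)(0) + (2)(1) = 2
AB[1,2] = (-3)(-1) + (2)(-1) = 1
AB[2,1] = (2)(0) + (-3)(1) = -3
AB[2,2] = (2)(-1) + (-3)(-1) = 1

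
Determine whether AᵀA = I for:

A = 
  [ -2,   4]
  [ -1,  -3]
No

AᵀA = 
  [  5,  -5]
  [ -5,  25]
≠ I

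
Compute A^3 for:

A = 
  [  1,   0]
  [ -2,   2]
A^3 = 
  [  1,   0]
  [-14,   8]

A² = A·A:
A²[1,1] = (1)(1) + (0)(-2) = 1
A²[1,2] = (1)(0) + (0)(2) = 0
A²[2,1] = (-2)(1) + (2)(-2) = -6
A²[2,2] = (-2)(0) + (2)(2) = 4
A² = 
  [  1,   0]
  [ -6,   4]

A^3 = A^2·A:
A^3[1,1] = (1)(1) + (0)(-2) = 1
A^3[1,2] = (1)(0) + (0)(2) = 0
A^3[2,1] = (-6)(1) + (4)(-2) = -14
A^3[2,2] = (-6)(0) + (4)(2) = 8
A^3 = 
  [  1,   0]
  [-14,   8]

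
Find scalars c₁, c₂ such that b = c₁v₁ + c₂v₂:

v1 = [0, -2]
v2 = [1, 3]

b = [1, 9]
c1 = -3, c2 = 1

b = -3·v1 + 1·v2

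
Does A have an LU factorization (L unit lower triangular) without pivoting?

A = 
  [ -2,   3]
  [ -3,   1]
Yes.
A[1,1] = -2 ≠ 0, so Gaussian elimination proceeds without a row swap: multiplier ℓ₂₁ = (-3)/(-2) = 3/2, and U[2,2] = 1 - (3/2)(3) = -7/2.
L = 
  [  1,   0]
  [3/2,   1]
U = 
  [  -2,    3]
  [   0, -7/2]
Check row 2 of LU: [(3/2)(-2), (3/2)(3) + (-7/2)] = [-3, 1] = row 2 of A ✓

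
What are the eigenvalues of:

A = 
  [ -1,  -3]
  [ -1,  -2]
tr(A) = -3, det(A) = -1
Characteristic polynomial: λ² - tr(A)λ + det(A) = λ² + 3λ - 1
λ² + 3λ - 1 = 0  ⇒  λ = (-3 ± √((3)² - 4·(-1)))/2 = (-3 ± √(13))/2
  = (-3 + √13)/2,  (-3 - √13)/2

λ = (-3 + √13)/2, (-3 - √13)/2  (≈ 0.3028, -3.303)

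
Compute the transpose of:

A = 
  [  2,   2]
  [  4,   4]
Aᵀ = 
  [  2,   4]
  [  2,   4]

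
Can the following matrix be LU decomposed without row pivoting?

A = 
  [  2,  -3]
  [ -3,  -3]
Yes.
A[1,1] = 2 ≠ 0, so Gaussian elimination proceeds without a row swap: multiplier ℓ₂₁ = (-3)/(2) = -3/2, and U[2,2] = -3 - (-3/2)(-3) = -15/2.
L = 
  [   1,    0]
  [-3/2,    1]
U = 
  [    2,    -3]
  [    0, -15/2]
Check row 2 of LU: [(-3/2)(2), (-3/2)(-3) + (-15/2)] = [-3, -3] = row 2 of A ✓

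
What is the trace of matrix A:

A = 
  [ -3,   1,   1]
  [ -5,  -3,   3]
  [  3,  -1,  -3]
-9

tr(A) = -3 + -3 + -3 = -9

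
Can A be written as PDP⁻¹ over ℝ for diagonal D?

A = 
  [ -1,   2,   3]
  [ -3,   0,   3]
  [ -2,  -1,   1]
No

Characteristic polynomial: det(λI - A) = λ³ + 14λ
The constant term is 0, so λ = 0 is a root: p(λ) = λ(λ² + 14)
λ² + 14 = 0  ⇒  λ = (0 ± √((0)² - 4·(14)))/2 = (0 ± √(-56))/2
  = i√14,  -i√14
Eigenvalues: 0, i√14, -i√14  (≈ 0, 0 + 3.742i, 0 - 3.742i)
Has complex eigenvalues (not diagonalizable over ℝ).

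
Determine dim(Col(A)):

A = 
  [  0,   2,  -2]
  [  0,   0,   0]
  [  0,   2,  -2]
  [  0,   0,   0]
Row reduce:
R3 → R3 - (1)·R1
REF = 
  [  0,   2,  -2]
  [  0,   0,   0]
  [  0,   0,   0]
  [  0,   0,   0]
Pivot columns: 2 → 1 pivot.
dim(Col(A)) = number of pivot columns = 1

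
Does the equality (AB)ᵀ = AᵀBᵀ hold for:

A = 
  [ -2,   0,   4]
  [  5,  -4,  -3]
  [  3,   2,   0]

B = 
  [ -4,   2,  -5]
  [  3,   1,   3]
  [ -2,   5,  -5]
No

(AB)ᵀ = 
  [  0, -26,  -6]
  [ 16,  -9,   8]
  [-10, -22,  -9]

AᵀBᵀ = 
  [  3,   8,  14]
  [-18,   2, -30]
  [-22,   9, -23]

The two matrices differ, so (AB)ᵀ ≠ AᵀBᵀ in general. The correct identity is (AB)ᵀ = BᵀAᵀ.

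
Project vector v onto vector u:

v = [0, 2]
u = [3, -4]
proj_u(v) = [-24/25, 32/25]

v·u = (0)(3) + (2)(-4) = -8
u·u = (3)² + (-4)² = 25
proj_u(v) = (v·u / u·u) × u = (-8/25) × u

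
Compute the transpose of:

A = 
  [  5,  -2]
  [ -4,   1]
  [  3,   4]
Aᵀ = 
  [  5,  -4,   3]
  [ -2,   1,   4]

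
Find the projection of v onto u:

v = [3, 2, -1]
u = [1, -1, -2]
v·u = (3)(1) + (2)(-1) + (-1)(-2) = 3
u·u = (1)² + (-1)² + (-2)² = 6
proj_u(v) = (v·u / u·u) × u = (3/6) × u = (1/2) × u

proj_u(v) = [1/2, -1/2, -1]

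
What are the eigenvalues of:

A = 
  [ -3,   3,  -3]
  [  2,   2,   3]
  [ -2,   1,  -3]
Characteristic polynomial: det(λI - A) = λ³ + 4λ² - 18λ - 9
Testing integer divisors of the constant term: p(3) = 0, so (λ - 3) is a factor:
p(λ) = (λ - 3)(λ² + 7λ + 3)
λ² + 7λ + 3 = 0  ⇒  λ = (-7 ± √((7)² - 4·(3)))/2 = (-7 ± √(37))/2
  = (-7 + √37)/2,  (-7 - √37)/2

λ = 3, (-7 + √37)/2, (-7 - √37)/2  (≈ 3, -0.4586, -6.541)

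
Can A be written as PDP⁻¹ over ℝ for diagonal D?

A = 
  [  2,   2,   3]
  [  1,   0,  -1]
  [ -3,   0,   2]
No

Characteristic polynomial: det(λI - A) = λ³ - 4λ² + 11λ - 2
By the rational root theorem any rational root is an integer dividing 2; none of those is a root, so p(λ) has no rational roots and hence (being an irreducible cubic) no repeated roots.
Discriminant of the cubic: Δ = -2424
Δ < 0 ⇒ one real eigenvalue and a complex-conjugate pair: λ ≈ 1.903 + 2.577i, 1.903 - 2.577i, 0.195
Has complex eigenvalues (not diagonalizable over ℝ).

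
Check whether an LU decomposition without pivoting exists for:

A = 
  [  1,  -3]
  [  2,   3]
Yes.
A[1,1] = 1 ≠ 0, so Gaussian elimination proceeds without a row swap: multiplier ℓ₂₁ = (2)/(1) = 2, and U[2,2] = 3 - (2)(-3) = 9.
L = 
  [  1,   0]
  [  2,   1]
U = 
  [  1,  -3]
  [  0,   9]
Check row 2 of LU: [(2)(1), (2)(-3) + 9] = [2, 3] = row 2 of A ✓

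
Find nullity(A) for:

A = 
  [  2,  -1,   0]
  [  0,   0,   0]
nullity(A) = 2

Row reduce:
(no row operations needed)
REF = 
  [  2,  -1,   0]
  [  0,   0,   0]
Pivot columns: 1 → 1 pivot.
rank(A) = 1, so nullity(A) = 3 - 1 = 2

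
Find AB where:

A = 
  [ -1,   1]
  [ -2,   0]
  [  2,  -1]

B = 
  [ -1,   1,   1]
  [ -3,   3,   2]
A is 3×2 and B is 2×3, so AB is 3×3. Each entry is (row of A)·(column of B):
AB[1,1] = (-1)(-1) + (1)(-3) = -2
AB[1,2] = (-1)(1) + (1)(3) = 2
AB[1,3] = (-1)(1) + (1)(2) = 1
AB[2,1] = (-2)(-1) + (0)(-3) = 2
AB[2,2] = (-2)(1) + (0)(3) = -2
AB[2,3] = (-2)(1) + (0)(2) = -2
AB[3,1] = (2)(-1) + (-1)(-3) = 1
AB[3,2] = (2)(1) + (-1)(3) = -1
AB[3,3] = (2)(1) + (-1)(2) = 0

AB = 
  [ -2,   2,   1]
  [  2,  -2,  -2]
  [  1,  -1,   0]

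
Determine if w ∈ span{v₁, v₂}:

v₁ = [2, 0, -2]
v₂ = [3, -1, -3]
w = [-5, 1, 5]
Yes

Form the augmented matrix and row-reduce:
[v₁|v₂|w] = 
  [  2,   3,  -5]
  [  0,  -1,   1]
  [ -2,  -3,   5]
R3 → R3 + (1)·R1
REF = 
  [  2,   3,  -5]
  [  0,  -1,   1]
  [  0,   0,   0]

No row of the form [0 0 | nonzero], so the system is consistent. Back-substitution gives c₁ = -1, c₂ = -1: w = (-1)·v₁ + (-1)·v₂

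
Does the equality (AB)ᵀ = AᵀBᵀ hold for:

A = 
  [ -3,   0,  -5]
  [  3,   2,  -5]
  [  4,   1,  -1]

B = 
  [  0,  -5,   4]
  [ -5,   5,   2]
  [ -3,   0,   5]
No

(AB)ᵀ = 
  [ 15,   5,  -2]
  [ 15,  -5, -15]
  [-37,  -9,  13]

AᵀBᵀ = 
  [  1,  38,  29]
  [ -6,  12,   5]
  [ 21,  -2,  10]

The two matrices differ, so (AB)ᵀ ≠ AᵀBᵀ in general. The correct identity is (AB)ᵀ = BᵀAᵀ.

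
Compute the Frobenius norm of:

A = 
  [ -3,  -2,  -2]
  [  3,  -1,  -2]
||A||_F = 5.568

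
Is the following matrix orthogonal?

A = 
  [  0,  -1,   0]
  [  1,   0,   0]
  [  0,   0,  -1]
Yes

AᵀA = 
  [  1,   0,   0]
  [  0,   1,   0]
  [  0,   0,   1]
= I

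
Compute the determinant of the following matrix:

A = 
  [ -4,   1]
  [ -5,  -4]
21

For a 2×2 matrix, det = ad - bc = (-4)(-4) - (1)(-5) = 21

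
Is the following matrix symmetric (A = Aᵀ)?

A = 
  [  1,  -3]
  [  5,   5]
No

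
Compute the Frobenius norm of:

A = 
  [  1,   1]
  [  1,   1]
||A||_F = 2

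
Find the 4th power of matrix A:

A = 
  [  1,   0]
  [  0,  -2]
A² = A·A:
A²[1,1] = (1)(1) + (0)(0) = 1
A²[1,2] = (1)(0) + (0)(-2) = 0
A²[2,1] = (0)(1) + (-2)(0) = 0
A²[2,2] = (0)(0) + (-2)(-2) = 4
A² = 
  [  1,   0]
  [  0,   4]

A^3 = A^2·A:
A^3[1,1] = (1)(1) + (0)(0) = 1
A^3[1,2] = (1)(0) + (0)(-2) = 0
A^3[2,1] = (0)(1) + (4)(0) = 0
A^3[2,2] = (0)(0) + (4)(-2) = -8
A^3 = 
  [  1,   0]
  [  0,  -8]

A^4 = A^3·A:
A^4[1,1] = (1)(1) + (0)(0) = 1
A^4[1,2] = (1)(0) + (0)(-2) = 0
A^4[2,1] = (0)(1) + (-8)(0) = 0
A^4[2,2] = (0)(0) + (-8)(-2) = 16
A^4 = 
  [  1,   0]
  [  0,  16]

Therefore
A^4 = 
  [  1,   0]
  [  0,  16]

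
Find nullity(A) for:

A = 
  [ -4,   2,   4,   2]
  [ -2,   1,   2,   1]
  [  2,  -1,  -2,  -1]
nullity(A) = 3

Row reduce:
R2 → R2 - (1/2)·R1
R3 → R3 + (1/2)·R1
REF = 
  [ -4,   2,   4,   2]
  [  0,   0,   0,   0]
  [  0,   0,   0,   0]
Pivot columns: 1 → 1 pivot.
rank(A) = 1, so nullity(A) = 4 - 1 = 3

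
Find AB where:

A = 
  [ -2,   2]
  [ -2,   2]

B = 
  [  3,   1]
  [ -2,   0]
A is 2×2 and B is 2×2, so AB is 2×2. Each entry is (row of A)·(column of B):
AB[1,1] = (-2)(3) + (2)(-2) = -10
AB[1,2] = (-2)(1) + (2)(0) = -2
AB[2,1] = (-2)(3) + (2)(-2) = -10
AB[2,2] = (-2)(1) + (2)(0) = -2

AB = 
  [-10,  -2]
  [-10,  -2]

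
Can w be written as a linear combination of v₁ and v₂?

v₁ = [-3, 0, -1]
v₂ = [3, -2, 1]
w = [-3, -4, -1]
Yes

Form the augmented matrix and row-reduce:
[v₁|v₂|w] = 
  [ -3,   3,  -3]
  [  0,  -2,  -4]
  [ -1,   1,  -1]
R3 → R3 - (1/3)·R1
REF = 
  [ -3,   3,  -3]
  [  0,  -2,  -4]
  [  0,   0,   0]

No row of the form [0 0 | nonzero], so the system is consistent. Back-substitution gives c₁ = 3, c₂ = 2: w = (3)·v₁ + (2)·v₂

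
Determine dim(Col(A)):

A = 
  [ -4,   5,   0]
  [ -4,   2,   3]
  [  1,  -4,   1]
dim(Col(A)) = 3

Row reduce:
R2 → R2 - (1)·R1
R3 → R3 + (1/4)·R1
R3 → R3 - (11/12)·R2
REF = 
  [  -4,    5,    0]
  [   0,   -3,    3]
  [   0,    0, -7/4]
Pivot columns: 1, 2, 3 → 3 pivots.
dim(Col(A)) = number of pivot columns = 3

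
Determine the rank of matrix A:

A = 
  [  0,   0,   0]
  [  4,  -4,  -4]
rank(A) = 1

Row reduce:
Swap R1 ↔ R2
REF = 
  [  4,  -4,  -4]
  [  0,   0,   0]
Pivot columns: 1 → 1 pivot.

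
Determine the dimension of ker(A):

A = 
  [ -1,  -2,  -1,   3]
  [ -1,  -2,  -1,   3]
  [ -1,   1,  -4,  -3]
nullity(A) = 2

Row reduce:
R2 → R2 - (1)·R1
R3 → R3 - (1)·R1
Swap R2 ↔ R3
REF = 
  [ -1,  -2,  -1,   3]
  [  0,   3,  -3,  -6]
  [  0,   0,   0,   0]
Pivot columns: 1, 2 → 2 pivots.
rank(A) = 2, so nullity(A) = 4 - 2 = 2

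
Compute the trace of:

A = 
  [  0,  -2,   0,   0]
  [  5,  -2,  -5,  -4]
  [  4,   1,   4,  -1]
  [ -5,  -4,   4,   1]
3

tr(A) = 0 + -2 + 4 + 1 = 3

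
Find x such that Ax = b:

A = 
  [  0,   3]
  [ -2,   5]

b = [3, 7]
Row reduce the augmented matrix [A|b]:
Swap R1 ↔ R2
REF = 
  [ -2,   5,   7]
  [  0,   3,   3]

Back-substitution:
x₂ = 3 / 3 = 1
x₁ = (7 - (5)(1)) / (-2) = -1

x = [-1, 1]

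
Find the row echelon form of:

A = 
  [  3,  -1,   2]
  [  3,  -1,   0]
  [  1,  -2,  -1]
Row operations:
R2 → R2 - (1)·R1
R3 → R3 - (1/3)·R1
Swap R2 ↔ R3

Resulting echelon form:
REF = 
  [   3,   -1,    2]
  [   0, -5/3, -5/3]
  [   0,    0,   -2]

Rank = 3 (number of non-zero pivot rows).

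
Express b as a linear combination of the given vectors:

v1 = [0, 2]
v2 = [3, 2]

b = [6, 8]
c1 = 2, c2 = 2

b = 2·v1 + 2·v2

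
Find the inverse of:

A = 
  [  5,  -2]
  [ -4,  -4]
det(A) = (5)(-4) - (-2)(-4) = -28
For a 2×2 matrix, A⁻¹ = (1/det(A)) · [[d, -b], [-c, a]]
    = (-1/28) · [[-4, 2], [4, 5]]

A⁻¹ = 
  [  1/7, -1/14]
  [ -1/7, -5/28]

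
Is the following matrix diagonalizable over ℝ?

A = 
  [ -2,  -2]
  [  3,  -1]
No

tr(A) = -3, det(A) = 8
Characteristic polynomial: λ² - tr(A)λ + det(A) = λ² + 3λ + 8
λ² + 3λ + 8 = 0  ⇒  λ = (-3 ± √((3)² - 4·(8)))/2 = (-3 ± √(-23))/2
  = (-3 + i√23)/2,  (-3 - i√23)/2
Eigenvalues: (-3 + i√23)/2, (-3 - i√23)/2  (≈ -1.5 + 2.398i, -1.5 - 2.398i)
Has complex eigenvalues (not diagonalizable over ℝ).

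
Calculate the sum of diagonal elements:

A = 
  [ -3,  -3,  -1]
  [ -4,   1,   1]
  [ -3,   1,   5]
3

tr(A) = -3 + 1 + 5 = 3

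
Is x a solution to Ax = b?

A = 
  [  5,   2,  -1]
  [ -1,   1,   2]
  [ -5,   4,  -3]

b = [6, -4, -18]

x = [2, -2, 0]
Yes

Ax = [6, -4, -18] = b ✓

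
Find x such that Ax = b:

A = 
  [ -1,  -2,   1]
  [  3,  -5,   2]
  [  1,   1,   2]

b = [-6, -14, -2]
Row reduce the augmented matrix [A|b]:
R2 → R2 + (3)·R1
R3 → R3 + (1)·R1
R3 → R3 - (1/11)·R2
REF = 
  [    -1,     -2,      1,     -6]
  [     0,    -11,      5,    -32]
  [     0,      0,  28/11, -56/11]

Back-substitution:
x₃ = (-56/11) / (28/11) = -2
x₂ = (-32 - (5)(-2)) / (-11) = 2
x₁ = (-6 - (-2)(2) - (1)(-2)) / (-1) = 0

x = [0, 2, -2]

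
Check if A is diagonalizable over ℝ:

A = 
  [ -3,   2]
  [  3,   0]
Yes

tr(A) = -3, det(A) = -6
Characteristic polynomial: λ² - tr(A)λ + det(A) = λ² + 3λ - 6
λ² + 3λ - 6 = 0  ⇒  λ = (-3 ± √((3)² - 4·(-6)))/2 = (-3 ± √(33))/2
  = (-3 + √33)/2,  (-3 - √33)/2
Eigenvalues: (-3 + √33)/2, (-3 - √33)/2  (≈ 1.372, -4.372)
The two irrational eigenvalues are distinct (simple), so each has alg. mult. = geom. mult. = 1.
Sum of geometric multiplicities equals n, so A has n independent eigenvectors.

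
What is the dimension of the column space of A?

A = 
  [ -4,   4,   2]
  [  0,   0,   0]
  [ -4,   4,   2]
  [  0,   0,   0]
Row reduce:
R3 → R3 - (1)·R1
REF = 
  [ -4,   4,   2]
  [  0,   0,   0]
  [  0,   0,   0]
  [  0,   0,   0]
Pivot columns: 1 → 1 pivot.
dim(Col(A)) = number of pivot columns = 1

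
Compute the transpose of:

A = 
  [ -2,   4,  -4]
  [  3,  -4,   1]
Aᵀ = 
  [ -2,   3]
  [  4,  -4]
  [ -4,   1]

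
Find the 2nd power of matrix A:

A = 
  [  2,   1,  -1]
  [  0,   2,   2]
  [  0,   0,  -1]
A² = A·A:
A²[1,1] = (2)(2) + (1)(0) + (-1)(0) = 4
A²[1,2] = (2)(1) + (1)(2) + (-1)(0) = 4
A²[1,3] = (2)(-1) + (1)(2) + (-1)(-1) = 1
A²[2,1] = (0)(2) + (2)(0) + (2)(0) = 0
A²[2,2] = (0)(1) + (2)(2) + (2)(0) = 4
A²[2,3] = (0)(-1) + (2)(2) + (2)(-1) = 2
A²[3,1] = (0)(2) + (0)(0) + (-1)(0) = 0
A²[3,2] = (0)(1) + (0)(2) + (-1)(0) = 0
A²[3,3] = (0)(-1) + (0)(2) + (-1)(-1) = 1
A² = 
  [  4,   4,   1]
  [  0,   4,   2]
  [  0,   0,   1]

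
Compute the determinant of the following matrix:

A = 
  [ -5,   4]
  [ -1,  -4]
For a 2×2 matrix, det = ad - bc = (-5)(-4) - (4)(-1) = 24

det(A) = 24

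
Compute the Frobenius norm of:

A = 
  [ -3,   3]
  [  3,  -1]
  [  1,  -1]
||A||_F = 5.477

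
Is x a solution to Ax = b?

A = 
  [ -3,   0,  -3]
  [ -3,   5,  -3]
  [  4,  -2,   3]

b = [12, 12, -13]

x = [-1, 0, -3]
Yes

Ax = [12, 12, -13] = b ✓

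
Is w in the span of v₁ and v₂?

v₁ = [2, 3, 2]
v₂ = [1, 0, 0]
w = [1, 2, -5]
No

Form the augmented matrix and row-reduce:
[v₁|v₂|w] = 
  [  2,   1,   1]
  [  3,   0,   2]
  [  2,   0,  -5]
R2 → R2 - (3/2)·R1
R3 → R3 - (1)·R1
R3 → R3 - (2/3)·R2
REF = 
  [    2,     1,     1]
  [    0,  -3/2,   1/2]
  [    0,     0, -19/3]

Row 3 reads [0 0 | -19/3], i.e. 0 = -19/3, so the system is inconsistent and w ∉ span{v₁, v₂}.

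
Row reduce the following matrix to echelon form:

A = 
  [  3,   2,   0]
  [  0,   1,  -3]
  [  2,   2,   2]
Row operations:
R3 → R3 - (2/3)·R1
R3 → R3 - (2/3)·R2

Resulting echelon form:
REF = 
  [  3,   2,   0]
  [  0,   1,  -3]
  [  0,   0,   4]

Rank = 3 (number of non-zero pivot rows).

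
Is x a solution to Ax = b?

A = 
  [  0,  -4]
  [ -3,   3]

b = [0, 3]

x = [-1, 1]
No

Ax = [-4, 6] ≠ b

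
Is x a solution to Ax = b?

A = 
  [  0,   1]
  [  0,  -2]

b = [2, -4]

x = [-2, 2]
Yes

Ax = [2, -4] = b ✓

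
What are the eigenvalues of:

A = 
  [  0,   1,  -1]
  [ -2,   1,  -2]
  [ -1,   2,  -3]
λ = -1, (-1 + i√3)/2, (-1 - i√3)/2  (≈ -1, -0.5 + 0.866i, -0.5 - 0.866i)

Characteristic polynomial: det(λI - A) = λ³ + 2λ² + 2λ + 1
Testing integer divisors of the constant term: p(-1) = 0, so (λ + 1) is a factor:
p(λ) = (λ + 1)(λ² + λ + 1)
λ² + λ + 1 = 0  ⇒  λ = (-1 ± √((1)² - 4·(1)))/2 = (-1 ± √(-3))/2
  = (-1 + i√3)/2,  (-1 - i√3)/2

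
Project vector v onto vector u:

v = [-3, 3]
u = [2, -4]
v·u = (-3)(2) + (3)(-4) = -18
u·u = (2)² + (-4)² = 20
proj_u(v) = (v·u / u·u) × u = (-18/20) × u = (-9/10) × u

proj_u(v) = [-9/5, 18/5]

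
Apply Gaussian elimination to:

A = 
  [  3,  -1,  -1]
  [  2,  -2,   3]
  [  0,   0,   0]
Row operations:
R2 → R2 - (2/3)·R1

Resulting echelon form:
REF = 
  [   3,   -1,   -1]
  [   0, -4/3, 11/3]
  [   0,    0,    0]

Rank = 2 (number of non-zero pivot rows).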